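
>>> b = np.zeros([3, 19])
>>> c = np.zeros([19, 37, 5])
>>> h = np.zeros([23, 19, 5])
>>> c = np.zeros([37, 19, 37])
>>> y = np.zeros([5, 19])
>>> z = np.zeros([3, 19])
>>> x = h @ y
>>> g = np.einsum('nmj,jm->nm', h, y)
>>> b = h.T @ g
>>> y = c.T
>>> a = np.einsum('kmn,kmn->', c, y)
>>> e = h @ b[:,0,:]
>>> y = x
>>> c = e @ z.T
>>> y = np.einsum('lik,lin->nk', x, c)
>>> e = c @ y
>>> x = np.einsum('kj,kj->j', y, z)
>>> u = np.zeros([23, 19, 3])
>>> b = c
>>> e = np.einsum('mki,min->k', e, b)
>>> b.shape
(23, 19, 3)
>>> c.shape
(23, 19, 3)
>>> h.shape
(23, 19, 5)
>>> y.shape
(3, 19)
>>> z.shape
(3, 19)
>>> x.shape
(19,)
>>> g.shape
(23, 19)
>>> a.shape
()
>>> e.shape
(19,)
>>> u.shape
(23, 19, 3)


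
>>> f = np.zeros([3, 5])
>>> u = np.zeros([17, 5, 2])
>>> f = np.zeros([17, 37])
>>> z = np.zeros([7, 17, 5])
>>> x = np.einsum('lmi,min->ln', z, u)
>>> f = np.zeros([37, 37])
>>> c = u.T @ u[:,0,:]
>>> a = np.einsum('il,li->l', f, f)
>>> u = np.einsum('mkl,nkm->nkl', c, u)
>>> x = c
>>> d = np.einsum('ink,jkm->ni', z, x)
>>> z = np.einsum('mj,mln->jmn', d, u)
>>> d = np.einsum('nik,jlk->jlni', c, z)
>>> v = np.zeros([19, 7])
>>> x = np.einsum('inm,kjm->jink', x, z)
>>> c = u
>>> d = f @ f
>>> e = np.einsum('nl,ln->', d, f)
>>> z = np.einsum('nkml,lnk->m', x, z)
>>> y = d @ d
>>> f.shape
(37, 37)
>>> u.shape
(17, 5, 2)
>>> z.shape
(5,)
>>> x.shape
(17, 2, 5, 7)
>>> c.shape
(17, 5, 2)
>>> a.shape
(37,)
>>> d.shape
(37, 37)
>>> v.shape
(19, 7)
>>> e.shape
()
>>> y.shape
(37, 37)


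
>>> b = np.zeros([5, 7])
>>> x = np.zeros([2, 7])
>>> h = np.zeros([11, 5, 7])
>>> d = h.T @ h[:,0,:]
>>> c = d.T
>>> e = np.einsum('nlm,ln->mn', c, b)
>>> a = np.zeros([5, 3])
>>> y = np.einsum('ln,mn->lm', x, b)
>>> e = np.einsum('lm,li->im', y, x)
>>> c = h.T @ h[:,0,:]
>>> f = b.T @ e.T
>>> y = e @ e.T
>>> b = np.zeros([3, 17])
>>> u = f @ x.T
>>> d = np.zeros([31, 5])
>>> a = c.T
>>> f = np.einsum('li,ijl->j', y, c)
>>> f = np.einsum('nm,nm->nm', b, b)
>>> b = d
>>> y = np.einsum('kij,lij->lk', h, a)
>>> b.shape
(31, 5)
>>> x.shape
(2, 7)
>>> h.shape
(11, 5, 7)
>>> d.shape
(31, 5)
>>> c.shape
(7, 5, 7)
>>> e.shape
(7, 5)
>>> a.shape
(7, 5, 7)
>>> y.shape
(7, 11)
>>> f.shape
(3, 17)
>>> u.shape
(7, 2)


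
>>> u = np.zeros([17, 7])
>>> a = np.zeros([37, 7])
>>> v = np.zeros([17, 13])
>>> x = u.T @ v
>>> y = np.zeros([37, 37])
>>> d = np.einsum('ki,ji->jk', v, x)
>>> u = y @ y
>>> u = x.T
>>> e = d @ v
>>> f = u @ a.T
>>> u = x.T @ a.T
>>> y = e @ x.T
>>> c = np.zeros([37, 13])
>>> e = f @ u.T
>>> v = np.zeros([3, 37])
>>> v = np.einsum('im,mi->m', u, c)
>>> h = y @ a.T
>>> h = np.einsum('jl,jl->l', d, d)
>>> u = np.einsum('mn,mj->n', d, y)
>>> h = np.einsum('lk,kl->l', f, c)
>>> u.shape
(17,)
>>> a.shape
(37, 7)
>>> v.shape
(37,)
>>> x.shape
(7, 13)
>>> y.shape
(7, 7)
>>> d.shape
(7, 17)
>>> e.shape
(13, 13)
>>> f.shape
(13, 37)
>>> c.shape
(37, 13)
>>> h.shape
(13,)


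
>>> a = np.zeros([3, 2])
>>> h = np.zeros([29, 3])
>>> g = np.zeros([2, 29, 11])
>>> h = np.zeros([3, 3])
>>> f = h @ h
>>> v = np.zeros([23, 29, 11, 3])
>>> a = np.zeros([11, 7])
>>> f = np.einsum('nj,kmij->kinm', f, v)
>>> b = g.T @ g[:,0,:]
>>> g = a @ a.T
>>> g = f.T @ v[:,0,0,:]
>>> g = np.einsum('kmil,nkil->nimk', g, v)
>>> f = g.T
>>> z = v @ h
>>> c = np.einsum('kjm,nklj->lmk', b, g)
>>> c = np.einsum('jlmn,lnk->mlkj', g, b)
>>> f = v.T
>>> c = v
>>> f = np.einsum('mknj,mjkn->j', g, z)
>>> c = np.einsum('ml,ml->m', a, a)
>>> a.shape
(11, 7)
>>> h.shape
(3, 3)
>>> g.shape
(23, 11, 3, 29)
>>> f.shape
(29,)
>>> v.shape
(23, 29, 11, 3)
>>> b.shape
(11, 29, 11)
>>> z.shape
(23, 29, 11, 3)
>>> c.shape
(11,)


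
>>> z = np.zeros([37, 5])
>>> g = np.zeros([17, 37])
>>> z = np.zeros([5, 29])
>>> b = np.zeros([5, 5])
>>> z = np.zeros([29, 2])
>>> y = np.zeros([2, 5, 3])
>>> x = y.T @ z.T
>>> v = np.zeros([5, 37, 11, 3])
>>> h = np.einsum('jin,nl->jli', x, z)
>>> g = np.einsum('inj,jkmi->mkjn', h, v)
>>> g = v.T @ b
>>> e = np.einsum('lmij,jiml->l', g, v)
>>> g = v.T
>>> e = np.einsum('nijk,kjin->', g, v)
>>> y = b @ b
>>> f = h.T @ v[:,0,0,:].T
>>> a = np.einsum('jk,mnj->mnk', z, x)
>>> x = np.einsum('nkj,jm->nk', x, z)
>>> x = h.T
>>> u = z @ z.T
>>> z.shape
(29, 2)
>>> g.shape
(3, 11, 37, 5)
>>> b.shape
(5, 5)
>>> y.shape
(5, 5)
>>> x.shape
(5, 2, 3)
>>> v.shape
(5, 37, 11, 3)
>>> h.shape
(3, 2, 5)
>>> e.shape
()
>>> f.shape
(5, 2, 5)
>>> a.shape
(3, 5, 2)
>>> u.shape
(29, 29)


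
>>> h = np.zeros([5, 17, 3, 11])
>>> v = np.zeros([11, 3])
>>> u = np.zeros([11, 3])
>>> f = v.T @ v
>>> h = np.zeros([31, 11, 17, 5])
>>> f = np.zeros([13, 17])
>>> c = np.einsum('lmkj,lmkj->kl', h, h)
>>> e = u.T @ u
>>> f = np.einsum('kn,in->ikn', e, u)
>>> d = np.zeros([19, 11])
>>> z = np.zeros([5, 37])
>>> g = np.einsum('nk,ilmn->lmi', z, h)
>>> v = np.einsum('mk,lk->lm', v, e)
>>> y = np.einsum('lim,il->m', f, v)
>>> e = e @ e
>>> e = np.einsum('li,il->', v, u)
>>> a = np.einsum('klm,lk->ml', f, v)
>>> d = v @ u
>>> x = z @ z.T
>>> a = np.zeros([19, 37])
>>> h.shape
(31, 11, 17, 5)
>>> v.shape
(3, 11)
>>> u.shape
(11, 3)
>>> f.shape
(11, 3, 3)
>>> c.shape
(17, 31)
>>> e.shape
()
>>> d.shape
(3, 3)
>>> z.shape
(5, 37)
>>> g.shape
(11, 17, 31)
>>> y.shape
(3,)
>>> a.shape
(19, 37)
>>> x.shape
(5, 5)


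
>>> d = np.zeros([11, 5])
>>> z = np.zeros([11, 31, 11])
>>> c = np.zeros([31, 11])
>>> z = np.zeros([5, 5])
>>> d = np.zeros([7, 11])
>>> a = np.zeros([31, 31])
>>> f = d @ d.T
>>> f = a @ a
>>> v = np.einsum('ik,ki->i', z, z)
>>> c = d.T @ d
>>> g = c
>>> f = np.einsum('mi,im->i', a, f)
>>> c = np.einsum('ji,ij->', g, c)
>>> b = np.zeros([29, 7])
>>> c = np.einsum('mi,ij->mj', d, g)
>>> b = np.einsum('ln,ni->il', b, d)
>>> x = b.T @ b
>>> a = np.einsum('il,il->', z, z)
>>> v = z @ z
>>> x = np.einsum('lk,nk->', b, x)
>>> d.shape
(7, 11)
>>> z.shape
(5, 5)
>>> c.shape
(7, 11)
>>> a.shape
()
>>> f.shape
(31,)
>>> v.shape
(5, 5)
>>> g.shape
(11, 11)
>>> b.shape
(11, 29)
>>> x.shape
()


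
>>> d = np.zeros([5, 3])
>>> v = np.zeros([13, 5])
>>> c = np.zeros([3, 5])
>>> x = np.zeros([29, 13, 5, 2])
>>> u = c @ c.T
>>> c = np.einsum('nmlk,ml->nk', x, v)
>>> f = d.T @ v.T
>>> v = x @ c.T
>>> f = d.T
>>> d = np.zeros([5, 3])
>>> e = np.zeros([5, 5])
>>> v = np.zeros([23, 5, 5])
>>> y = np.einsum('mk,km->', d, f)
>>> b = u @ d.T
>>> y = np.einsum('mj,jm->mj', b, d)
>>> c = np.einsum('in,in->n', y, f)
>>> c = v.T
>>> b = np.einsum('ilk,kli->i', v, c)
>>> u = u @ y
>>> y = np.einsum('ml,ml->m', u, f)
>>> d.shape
(5, 3)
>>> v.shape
(23, 5, 5)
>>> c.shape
(5, 5, 23)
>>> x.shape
(29, 13, 5, 2)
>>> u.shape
(3, 5)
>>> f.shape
(3, 5)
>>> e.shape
(5, 5)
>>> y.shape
(3,)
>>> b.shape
(23,)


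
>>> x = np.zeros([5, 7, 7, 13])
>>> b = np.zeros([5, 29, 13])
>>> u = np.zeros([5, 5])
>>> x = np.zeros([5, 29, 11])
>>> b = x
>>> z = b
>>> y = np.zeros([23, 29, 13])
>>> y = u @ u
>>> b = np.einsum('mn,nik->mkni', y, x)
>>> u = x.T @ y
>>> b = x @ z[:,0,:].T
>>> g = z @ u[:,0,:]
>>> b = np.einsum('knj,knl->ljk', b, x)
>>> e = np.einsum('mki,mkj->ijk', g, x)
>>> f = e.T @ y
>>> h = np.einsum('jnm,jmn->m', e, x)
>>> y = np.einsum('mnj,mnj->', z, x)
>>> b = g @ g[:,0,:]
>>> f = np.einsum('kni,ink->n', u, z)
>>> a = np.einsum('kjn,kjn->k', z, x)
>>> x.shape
(5, 29, 11)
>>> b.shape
(5, 29, 5)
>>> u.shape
(11, 29, 5)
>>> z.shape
(5, 29, 11)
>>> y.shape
()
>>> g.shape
(5, 29, 5)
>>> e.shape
(5, 11, 29)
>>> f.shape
(29,)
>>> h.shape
(29,)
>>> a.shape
(5,)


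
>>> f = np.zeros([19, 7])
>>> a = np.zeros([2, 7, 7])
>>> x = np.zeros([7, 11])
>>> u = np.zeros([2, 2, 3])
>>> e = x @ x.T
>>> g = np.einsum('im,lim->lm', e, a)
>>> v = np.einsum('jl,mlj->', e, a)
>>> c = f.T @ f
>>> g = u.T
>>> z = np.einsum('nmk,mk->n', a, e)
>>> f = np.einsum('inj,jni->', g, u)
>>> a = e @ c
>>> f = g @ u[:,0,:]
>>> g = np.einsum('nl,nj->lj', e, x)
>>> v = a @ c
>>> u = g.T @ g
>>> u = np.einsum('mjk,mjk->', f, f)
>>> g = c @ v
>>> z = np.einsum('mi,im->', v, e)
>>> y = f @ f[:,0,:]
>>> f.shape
(3, 2, 3)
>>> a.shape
(7, 7)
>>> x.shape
(7, 11)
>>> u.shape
()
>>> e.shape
(7, 7)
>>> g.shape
(7, 7)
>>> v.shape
(7, 7)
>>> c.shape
(7, 7)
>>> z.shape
()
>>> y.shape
(3, 2, 3)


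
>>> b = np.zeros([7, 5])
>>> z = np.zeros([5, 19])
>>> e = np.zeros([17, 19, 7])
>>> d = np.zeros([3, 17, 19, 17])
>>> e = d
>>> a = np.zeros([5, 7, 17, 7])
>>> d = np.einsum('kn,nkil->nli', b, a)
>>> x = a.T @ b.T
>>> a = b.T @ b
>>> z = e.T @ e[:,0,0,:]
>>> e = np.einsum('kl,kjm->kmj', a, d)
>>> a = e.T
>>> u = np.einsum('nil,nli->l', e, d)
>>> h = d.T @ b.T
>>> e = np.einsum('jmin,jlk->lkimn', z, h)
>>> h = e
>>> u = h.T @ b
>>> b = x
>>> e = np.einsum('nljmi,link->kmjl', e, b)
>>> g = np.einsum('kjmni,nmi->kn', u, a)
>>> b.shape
(7, 17, 7, 7)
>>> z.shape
(17, 19, 17, 17)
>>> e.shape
(7, 19, 17, 7)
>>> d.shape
(5, 7, 17)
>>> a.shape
(7, 17, 5)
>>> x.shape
(7, 17, 7, 7)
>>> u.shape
(17, 19, 17, 7, 5)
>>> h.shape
(7, 7, 17, 19, 17)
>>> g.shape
(17, 7)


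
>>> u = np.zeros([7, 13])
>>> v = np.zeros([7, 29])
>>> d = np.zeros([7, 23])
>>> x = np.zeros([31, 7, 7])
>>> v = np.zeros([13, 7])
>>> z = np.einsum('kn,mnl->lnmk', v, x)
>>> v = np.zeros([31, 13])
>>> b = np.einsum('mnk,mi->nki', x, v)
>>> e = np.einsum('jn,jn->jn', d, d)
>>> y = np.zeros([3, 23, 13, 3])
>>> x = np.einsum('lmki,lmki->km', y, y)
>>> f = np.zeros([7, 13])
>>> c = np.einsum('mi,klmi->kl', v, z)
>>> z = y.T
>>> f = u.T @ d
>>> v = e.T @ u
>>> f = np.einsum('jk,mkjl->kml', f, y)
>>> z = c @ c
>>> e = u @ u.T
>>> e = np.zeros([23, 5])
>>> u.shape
(7, 13)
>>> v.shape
(23, 13)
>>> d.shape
(7, 23)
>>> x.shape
(13, 23)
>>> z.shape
(7, 7)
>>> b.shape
(7, 7, 13)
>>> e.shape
(23, 5)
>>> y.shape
(3, 23, 13, 3)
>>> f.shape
(23, 3, 3)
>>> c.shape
(7, 7)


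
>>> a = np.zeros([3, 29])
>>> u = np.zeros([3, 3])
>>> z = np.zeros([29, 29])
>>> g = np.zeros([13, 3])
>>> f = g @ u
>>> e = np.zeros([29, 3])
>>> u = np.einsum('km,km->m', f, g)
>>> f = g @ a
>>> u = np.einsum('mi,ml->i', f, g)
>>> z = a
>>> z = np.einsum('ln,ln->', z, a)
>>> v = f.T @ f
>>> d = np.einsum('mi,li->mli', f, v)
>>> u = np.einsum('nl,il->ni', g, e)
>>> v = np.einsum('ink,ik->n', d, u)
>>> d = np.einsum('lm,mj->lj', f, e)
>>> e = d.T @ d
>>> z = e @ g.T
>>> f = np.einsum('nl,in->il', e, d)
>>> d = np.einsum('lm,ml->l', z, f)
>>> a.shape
(3, 29)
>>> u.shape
(13, 29)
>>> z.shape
(3, 13)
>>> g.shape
(13, 3)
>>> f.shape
(13, 3)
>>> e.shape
(3, 3)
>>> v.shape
(29,)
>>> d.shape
(3,)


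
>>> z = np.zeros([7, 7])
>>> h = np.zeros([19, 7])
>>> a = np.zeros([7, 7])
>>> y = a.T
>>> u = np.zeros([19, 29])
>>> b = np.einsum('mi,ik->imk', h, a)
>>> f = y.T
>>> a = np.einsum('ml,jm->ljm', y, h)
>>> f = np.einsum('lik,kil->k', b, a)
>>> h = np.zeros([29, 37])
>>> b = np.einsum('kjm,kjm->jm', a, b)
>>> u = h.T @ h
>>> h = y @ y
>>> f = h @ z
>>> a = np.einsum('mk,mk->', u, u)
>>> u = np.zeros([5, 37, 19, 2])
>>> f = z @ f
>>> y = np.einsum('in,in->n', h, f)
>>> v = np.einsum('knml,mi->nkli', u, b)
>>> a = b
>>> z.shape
(7, 7)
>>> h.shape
(7, 7)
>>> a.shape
(19, 7)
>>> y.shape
(7,)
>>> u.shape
(5, 37, 19, 2)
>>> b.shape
(19, 7)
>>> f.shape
(7, 7)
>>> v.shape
(37, 5, 2, 7)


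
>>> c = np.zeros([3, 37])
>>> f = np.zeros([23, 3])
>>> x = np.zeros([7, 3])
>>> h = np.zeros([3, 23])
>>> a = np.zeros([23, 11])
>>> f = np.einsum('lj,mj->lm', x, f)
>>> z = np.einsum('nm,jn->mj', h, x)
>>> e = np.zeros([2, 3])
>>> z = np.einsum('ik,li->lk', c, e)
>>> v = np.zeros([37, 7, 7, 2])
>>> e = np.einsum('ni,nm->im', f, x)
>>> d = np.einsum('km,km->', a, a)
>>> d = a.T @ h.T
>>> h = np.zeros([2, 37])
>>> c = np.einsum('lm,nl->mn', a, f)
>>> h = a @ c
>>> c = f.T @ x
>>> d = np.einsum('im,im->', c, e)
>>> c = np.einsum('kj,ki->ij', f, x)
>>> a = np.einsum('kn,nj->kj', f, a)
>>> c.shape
(3, 23)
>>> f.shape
(7, 23)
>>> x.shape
(7, 3)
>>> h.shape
(23, 7)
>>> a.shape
(7, 11)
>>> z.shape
(2, 37)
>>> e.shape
(23, 3)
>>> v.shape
(37, 7, 7, 2)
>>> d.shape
()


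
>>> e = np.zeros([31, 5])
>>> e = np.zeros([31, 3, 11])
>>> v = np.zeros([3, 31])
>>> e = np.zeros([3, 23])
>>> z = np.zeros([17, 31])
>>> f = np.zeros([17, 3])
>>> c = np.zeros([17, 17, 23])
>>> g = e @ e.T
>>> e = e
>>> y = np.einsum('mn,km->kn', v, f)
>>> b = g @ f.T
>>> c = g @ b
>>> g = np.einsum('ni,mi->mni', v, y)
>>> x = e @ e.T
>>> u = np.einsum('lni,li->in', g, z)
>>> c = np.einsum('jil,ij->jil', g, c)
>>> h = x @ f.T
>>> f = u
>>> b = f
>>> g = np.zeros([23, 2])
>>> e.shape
(3, 23)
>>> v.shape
(3, 31)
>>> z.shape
(17, 31)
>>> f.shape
(31, 3)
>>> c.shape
(17, 3, 31)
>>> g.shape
(23, 2)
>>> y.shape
(17, 31)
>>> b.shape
(31, 3)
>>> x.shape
(3, 3)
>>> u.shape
(31, 3)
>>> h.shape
(3, 17)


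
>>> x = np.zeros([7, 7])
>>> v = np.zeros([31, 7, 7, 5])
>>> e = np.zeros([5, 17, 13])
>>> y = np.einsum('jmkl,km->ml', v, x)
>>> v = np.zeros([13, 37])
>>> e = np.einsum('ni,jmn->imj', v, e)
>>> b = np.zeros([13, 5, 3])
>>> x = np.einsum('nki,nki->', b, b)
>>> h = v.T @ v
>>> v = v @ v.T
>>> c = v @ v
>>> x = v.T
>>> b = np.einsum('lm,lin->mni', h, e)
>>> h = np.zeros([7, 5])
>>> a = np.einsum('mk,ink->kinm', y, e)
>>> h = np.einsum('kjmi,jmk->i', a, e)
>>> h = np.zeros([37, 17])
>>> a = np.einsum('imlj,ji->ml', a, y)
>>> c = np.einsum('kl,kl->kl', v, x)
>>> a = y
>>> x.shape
(13, 13)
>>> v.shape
(13, 13)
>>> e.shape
(37, 17, 5)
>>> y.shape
(7, 5)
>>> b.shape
(37, 5, 17)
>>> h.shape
(37, 17)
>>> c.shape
(13, 13)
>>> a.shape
(7, 5)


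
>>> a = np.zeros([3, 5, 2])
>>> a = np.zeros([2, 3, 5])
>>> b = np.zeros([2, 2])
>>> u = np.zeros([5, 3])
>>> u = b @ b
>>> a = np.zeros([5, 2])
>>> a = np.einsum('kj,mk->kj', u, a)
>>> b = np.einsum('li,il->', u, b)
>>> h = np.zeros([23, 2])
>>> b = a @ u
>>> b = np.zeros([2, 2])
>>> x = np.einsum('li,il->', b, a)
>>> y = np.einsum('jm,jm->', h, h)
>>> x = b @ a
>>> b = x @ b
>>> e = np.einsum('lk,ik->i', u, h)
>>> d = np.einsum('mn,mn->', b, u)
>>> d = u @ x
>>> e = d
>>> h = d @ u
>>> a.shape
(2, 2)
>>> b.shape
(2, 2)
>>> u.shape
(2, 2)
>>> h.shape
(2, 2)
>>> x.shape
(2, 2)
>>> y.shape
()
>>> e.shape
(2, 2)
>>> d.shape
(2, 2)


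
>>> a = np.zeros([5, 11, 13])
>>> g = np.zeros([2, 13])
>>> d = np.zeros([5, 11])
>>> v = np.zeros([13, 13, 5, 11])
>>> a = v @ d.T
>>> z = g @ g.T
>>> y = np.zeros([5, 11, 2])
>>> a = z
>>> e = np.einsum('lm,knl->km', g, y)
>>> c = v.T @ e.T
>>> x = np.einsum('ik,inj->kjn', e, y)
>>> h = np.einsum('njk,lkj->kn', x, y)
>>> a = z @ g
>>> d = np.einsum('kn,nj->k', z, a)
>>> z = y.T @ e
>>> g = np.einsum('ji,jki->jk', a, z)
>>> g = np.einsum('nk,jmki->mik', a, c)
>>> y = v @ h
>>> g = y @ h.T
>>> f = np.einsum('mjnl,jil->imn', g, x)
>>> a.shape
(2, 13)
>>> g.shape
(13, 13, 5, 11)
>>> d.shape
(2,)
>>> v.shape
(13, 13, 5, 11)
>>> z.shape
(2, 11, 13)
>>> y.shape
(13, 13, 5, 13)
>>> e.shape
(5, 13)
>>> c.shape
(11, 5, 13, 5)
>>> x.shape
(13, 2, 11)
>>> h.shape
(11, 13)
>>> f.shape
(2, 13, 5)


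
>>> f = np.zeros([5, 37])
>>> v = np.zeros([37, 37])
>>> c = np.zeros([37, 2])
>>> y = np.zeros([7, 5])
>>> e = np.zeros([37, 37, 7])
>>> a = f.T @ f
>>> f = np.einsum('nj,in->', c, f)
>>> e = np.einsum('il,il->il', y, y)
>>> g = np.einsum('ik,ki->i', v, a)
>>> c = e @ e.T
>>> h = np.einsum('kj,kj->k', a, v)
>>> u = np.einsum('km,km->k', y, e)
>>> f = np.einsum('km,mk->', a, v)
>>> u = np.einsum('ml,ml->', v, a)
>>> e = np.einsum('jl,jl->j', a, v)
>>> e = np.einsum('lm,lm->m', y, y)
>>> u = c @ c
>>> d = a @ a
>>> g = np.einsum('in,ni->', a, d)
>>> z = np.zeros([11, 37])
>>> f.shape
()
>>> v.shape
(37, 37)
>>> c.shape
(7, 7)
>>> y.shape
(7, 5)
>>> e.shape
(5,)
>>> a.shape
(37, 37)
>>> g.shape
()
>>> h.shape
(37,)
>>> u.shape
(7, 7)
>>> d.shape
(37, 37)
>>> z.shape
(11, 37)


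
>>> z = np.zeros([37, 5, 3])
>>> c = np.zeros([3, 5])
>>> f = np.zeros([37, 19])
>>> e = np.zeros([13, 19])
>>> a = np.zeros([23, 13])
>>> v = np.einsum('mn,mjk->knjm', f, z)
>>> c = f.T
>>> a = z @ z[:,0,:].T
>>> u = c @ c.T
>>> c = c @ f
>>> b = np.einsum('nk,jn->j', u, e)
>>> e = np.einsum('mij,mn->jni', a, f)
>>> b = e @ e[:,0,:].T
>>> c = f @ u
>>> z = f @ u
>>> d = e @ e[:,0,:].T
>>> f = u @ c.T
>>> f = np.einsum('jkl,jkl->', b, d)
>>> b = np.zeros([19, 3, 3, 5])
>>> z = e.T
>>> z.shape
(5, 19, 37)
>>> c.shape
(37, 19)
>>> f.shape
()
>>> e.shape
(37, 19, 5)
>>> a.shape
(37, 5, 37)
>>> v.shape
(3, 19, 5, 37)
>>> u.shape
(19, 19)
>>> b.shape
(19, 3, 3, 5)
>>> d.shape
(37, 19, 37)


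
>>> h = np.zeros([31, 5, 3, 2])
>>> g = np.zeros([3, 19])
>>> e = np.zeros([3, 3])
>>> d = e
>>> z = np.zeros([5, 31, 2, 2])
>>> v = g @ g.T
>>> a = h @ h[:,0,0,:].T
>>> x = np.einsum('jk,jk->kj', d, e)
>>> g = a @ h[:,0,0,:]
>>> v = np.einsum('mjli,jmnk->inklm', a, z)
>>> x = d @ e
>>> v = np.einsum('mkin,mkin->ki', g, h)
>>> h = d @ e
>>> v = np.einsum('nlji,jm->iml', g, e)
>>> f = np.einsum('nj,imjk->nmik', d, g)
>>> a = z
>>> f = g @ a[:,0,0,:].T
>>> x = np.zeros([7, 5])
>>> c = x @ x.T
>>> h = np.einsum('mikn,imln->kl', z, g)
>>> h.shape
(2, 3)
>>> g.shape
(31, 5, 3, 2)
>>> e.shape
(3, 3)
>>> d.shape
(3, 3)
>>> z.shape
(5, 31, 2, 2)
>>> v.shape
(2, 3, 5)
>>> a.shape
(5, 31, 2, 2)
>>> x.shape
(7, 5)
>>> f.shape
(31, 5, 3, 5)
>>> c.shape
(7, 7)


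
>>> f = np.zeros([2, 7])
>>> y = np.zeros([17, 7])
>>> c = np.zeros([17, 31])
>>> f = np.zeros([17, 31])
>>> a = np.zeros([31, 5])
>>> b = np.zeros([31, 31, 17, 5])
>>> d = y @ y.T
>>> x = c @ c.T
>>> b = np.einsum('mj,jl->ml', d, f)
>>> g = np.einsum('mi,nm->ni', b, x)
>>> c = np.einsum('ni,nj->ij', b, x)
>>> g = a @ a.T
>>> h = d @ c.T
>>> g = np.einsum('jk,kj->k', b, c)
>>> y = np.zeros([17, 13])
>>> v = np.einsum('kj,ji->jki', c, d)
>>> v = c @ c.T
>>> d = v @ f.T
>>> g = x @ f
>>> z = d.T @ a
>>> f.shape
(17, 31)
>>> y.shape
(17, 13)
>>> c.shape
(31, 17)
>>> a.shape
(31, 5)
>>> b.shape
(17, 31)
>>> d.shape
(31, 17)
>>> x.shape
(17, 17)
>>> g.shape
(17, 31)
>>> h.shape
(17, 31)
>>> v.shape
(31, 31)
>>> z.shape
(17, 5)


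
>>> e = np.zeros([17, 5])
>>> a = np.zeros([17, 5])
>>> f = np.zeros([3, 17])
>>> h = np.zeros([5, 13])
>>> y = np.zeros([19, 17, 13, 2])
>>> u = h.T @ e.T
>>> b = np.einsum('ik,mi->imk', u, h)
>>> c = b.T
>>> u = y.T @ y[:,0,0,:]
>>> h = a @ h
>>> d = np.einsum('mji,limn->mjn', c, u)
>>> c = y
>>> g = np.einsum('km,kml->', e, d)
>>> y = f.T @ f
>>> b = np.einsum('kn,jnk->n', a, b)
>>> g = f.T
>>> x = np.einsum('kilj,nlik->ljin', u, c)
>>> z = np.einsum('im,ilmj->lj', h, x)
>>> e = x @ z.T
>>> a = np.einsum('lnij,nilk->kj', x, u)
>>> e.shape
(17, 2, 13, 2)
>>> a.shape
(2, 19)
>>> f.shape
(3, 17)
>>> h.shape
(17, 13)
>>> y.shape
(17, 17)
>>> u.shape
(2, 13, 17, 2)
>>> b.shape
(5,)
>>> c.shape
(19, 17, 13, 2)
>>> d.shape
(17, 5, 2)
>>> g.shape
(17, 3)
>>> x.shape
(17, 2, 13, 19)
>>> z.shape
(2, 19)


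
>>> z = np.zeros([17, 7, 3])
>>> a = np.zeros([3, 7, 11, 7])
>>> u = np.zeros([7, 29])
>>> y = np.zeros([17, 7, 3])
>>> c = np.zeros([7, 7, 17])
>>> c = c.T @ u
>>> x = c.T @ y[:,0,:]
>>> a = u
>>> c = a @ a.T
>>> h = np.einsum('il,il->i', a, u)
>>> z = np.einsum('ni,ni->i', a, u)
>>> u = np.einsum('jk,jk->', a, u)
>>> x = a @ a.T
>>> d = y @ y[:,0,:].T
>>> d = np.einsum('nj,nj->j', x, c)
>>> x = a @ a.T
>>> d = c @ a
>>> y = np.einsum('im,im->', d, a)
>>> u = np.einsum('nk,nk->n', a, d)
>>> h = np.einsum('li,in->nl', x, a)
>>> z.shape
(29,)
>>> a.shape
(7, 29)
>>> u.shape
(7,)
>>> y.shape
()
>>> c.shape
(7, 7)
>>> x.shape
(7, 7)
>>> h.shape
(29, 7)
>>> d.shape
(7, 29)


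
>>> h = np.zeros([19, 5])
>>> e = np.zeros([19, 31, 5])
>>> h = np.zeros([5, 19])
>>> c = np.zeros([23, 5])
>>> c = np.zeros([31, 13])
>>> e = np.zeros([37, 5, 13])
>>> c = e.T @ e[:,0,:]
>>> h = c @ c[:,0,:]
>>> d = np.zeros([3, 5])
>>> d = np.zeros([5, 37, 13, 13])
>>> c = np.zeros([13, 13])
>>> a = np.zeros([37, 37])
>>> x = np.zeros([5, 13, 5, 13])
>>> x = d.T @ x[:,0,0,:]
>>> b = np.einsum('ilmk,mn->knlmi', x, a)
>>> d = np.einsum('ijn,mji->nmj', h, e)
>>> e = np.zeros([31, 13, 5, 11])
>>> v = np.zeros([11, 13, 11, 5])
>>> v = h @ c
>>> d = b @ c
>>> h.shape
(13, 5, 13)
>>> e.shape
(31, 13, 5, 11)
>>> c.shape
(13, 13)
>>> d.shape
(13, 37, 13, 37, 13)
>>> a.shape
(37, 37)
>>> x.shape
(13, 13, 37, 13)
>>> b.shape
(13, 37, 13, 37, 13)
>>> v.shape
(13, 5, 13)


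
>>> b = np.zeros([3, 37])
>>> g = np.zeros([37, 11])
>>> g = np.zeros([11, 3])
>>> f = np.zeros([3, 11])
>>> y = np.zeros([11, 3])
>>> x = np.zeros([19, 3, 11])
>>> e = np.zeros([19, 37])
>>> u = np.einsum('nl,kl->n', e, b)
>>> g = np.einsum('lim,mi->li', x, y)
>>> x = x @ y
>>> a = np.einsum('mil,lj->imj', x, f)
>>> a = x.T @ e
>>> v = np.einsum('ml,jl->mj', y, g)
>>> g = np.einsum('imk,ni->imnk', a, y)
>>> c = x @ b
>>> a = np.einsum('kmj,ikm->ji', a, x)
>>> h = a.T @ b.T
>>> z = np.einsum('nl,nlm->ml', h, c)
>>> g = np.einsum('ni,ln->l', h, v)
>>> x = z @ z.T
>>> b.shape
(3, 37)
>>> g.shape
(11,)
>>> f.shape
(3, 11)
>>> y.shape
(11, 3)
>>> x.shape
(37, 37)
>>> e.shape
(19, 37)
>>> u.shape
(19,)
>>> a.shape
(37, 19)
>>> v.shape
(11, 19)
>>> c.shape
(19, 3, 37)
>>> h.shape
(19, 3)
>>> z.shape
(37, 3)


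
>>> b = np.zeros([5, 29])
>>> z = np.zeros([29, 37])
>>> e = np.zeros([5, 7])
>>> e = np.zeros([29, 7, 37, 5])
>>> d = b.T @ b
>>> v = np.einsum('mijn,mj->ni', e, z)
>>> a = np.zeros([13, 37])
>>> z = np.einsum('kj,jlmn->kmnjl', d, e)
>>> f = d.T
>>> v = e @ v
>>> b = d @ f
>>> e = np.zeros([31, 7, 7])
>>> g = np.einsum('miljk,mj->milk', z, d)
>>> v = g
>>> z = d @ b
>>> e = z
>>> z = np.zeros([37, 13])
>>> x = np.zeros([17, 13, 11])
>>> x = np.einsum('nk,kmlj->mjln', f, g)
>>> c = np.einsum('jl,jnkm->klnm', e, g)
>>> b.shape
(29, 29)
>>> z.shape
(37, 13)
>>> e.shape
(29, 29)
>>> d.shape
(29, 29)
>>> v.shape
(29, 37, 5, 7)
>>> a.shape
(13, 37)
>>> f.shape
(29, 29)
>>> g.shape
(29, 37, 5, 7)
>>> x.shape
(37, 7, 5, 29)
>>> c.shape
(5, 29, 37, 7)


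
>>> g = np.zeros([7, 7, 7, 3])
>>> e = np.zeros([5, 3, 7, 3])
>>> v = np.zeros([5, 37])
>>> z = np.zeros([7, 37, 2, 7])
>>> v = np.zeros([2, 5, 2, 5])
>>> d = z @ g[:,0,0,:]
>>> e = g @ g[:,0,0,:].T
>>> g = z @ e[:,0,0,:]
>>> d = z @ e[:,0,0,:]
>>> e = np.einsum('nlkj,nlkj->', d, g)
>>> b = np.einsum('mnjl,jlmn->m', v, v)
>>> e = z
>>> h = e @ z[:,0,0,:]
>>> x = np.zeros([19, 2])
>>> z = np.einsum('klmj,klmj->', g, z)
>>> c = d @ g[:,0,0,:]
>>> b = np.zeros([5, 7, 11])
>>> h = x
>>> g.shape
(7, 37, 2, 7)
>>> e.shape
(7, 37, 2, 7)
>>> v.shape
(2, 5, 2, 5)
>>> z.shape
()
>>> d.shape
(7, 37, 2, 7)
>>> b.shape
(5, 7, 11)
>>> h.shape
(19, 2)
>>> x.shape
(19, 2)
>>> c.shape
(7, 37, 2, 7)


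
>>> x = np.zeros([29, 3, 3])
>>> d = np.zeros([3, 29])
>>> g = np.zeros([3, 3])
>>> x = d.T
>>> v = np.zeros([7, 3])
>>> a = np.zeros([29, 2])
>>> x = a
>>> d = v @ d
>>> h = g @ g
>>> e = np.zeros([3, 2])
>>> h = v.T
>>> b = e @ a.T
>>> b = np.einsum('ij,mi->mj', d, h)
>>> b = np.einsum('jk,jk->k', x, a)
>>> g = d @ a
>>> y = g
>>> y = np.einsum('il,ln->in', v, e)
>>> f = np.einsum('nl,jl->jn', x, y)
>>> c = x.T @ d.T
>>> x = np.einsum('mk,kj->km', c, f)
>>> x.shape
(7, 2)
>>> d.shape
(7, 29)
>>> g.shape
(7, 2)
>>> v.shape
(7, 3)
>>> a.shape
(29, 2)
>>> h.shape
(3, 7)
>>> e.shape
(3, 2)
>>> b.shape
(2,)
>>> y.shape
(7, 2)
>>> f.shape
(7, 29)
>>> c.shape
(2, 7)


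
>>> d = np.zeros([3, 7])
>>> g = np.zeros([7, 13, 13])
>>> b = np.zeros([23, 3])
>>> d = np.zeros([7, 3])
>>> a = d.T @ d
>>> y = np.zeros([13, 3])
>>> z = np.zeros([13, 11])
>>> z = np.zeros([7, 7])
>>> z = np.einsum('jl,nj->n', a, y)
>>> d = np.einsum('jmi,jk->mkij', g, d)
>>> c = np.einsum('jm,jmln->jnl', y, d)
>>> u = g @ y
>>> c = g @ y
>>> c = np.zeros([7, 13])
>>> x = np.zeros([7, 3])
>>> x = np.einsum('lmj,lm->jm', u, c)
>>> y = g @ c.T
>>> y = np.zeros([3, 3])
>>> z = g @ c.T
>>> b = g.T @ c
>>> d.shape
(13, 3, 13, 7)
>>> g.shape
(7, 13, 13)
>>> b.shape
(13, 13, 13)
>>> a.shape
(3, 3)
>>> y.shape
(3, 3)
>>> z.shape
(7, 13, 7)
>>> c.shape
(7, 13)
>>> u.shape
(7, 13, 3)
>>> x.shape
(3, 13)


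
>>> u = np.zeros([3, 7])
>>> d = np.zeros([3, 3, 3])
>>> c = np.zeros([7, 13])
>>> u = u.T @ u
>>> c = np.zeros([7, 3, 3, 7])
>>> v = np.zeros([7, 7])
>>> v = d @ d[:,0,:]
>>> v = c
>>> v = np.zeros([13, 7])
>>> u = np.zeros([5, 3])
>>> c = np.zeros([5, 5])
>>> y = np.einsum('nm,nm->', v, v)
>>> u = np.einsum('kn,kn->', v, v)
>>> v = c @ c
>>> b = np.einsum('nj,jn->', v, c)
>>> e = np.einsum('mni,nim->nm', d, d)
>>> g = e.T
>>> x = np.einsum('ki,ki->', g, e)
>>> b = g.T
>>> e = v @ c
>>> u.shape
()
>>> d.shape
(3, 3, 3)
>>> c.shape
(5, 5)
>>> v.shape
(5, 5)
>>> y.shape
()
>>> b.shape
(3, 3)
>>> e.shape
(5, 5)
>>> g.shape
(3, 3)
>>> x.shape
()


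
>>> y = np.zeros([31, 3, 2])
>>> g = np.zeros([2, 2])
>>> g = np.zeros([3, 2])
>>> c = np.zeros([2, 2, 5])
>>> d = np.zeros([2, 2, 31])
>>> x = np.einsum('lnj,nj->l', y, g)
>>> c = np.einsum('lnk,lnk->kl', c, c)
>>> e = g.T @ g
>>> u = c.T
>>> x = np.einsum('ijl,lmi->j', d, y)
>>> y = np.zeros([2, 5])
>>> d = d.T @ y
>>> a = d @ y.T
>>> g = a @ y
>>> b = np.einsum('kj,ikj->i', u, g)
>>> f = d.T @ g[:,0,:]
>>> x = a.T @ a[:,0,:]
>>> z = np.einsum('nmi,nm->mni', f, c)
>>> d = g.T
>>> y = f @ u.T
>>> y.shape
(5, 2, 2)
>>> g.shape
(31, 2, 5)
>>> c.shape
(5, 2)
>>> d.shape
(5, 2, 31)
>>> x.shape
(2, 2, 2)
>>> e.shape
(2, 2)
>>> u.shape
(2, 5)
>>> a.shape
(31, 2, 2)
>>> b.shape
(31,)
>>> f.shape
(5, 2, 5)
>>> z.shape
(2, 5, 5)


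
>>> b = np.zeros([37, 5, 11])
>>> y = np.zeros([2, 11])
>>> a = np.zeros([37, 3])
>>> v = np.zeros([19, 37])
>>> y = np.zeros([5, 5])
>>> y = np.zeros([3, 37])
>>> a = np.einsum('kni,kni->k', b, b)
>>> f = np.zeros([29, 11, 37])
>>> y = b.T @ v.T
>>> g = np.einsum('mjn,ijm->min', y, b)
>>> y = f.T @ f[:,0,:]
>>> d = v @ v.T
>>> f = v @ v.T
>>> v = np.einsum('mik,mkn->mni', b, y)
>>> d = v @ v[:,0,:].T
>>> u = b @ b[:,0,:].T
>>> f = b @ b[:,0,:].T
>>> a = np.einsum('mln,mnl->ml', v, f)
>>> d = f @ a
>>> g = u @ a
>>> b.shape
(37, 5, 11)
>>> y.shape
(37, 11, 37)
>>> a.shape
(37, 37)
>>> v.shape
(37, 37, 5)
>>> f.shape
(37, 5, 37)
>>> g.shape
(37, 5, 37)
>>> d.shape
(37, 5, 37)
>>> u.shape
(37, 5, 37)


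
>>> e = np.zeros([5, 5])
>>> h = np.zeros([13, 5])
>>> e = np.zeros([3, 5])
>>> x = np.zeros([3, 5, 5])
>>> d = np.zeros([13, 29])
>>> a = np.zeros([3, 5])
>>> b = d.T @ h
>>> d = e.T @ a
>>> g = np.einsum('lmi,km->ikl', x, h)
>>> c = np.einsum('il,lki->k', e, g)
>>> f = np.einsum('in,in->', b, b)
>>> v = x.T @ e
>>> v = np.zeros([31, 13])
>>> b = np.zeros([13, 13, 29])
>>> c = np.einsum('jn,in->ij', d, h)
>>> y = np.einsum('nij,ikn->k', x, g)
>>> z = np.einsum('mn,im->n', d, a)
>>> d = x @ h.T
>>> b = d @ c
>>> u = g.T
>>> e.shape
(3, 5)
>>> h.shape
(13, 5)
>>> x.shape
(3, 5, 5)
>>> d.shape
(3, 5, 13)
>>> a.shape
(3, 5)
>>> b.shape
(3, 5, 5)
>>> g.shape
(5, 13, 3)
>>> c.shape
(13, 5)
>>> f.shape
()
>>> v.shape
(31, 13)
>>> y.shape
(13,)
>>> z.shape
(5,)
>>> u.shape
(3, 13, 5)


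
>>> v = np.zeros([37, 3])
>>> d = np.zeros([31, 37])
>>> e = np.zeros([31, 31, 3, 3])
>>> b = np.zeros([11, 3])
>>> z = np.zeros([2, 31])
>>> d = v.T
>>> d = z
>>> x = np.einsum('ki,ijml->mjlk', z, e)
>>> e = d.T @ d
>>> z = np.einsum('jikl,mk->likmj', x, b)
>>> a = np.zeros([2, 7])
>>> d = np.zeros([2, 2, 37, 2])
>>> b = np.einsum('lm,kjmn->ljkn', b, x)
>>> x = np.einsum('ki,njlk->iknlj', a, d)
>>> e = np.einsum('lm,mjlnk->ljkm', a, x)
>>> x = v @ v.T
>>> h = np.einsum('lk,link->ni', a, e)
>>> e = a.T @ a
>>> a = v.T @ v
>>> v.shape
(37, 3)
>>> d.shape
(2, 2, 37, 2)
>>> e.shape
(7, 7)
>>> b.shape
(11, 31, 3, 2)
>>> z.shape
(2, 31, 3, 11, 3)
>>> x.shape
(37, 37)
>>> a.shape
(3, 3)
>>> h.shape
(2, 2)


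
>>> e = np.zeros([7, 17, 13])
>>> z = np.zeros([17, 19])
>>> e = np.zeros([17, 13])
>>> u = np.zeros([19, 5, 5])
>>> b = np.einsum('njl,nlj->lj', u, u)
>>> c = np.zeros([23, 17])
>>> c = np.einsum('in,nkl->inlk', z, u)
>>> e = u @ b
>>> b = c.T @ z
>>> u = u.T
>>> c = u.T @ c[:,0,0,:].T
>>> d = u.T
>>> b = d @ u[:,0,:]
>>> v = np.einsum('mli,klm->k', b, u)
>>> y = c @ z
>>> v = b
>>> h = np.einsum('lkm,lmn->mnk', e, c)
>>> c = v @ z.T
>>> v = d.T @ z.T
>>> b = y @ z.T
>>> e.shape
(19, 5, 5)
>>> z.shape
(17, 19)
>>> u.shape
(5, 5, 19)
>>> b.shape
(19, 5, 17)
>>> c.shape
(19, 5, 17)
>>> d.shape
(19, 5, 5)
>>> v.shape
(5, 5, 17)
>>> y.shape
(19, 5, 19)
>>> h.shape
(5, 17, 5)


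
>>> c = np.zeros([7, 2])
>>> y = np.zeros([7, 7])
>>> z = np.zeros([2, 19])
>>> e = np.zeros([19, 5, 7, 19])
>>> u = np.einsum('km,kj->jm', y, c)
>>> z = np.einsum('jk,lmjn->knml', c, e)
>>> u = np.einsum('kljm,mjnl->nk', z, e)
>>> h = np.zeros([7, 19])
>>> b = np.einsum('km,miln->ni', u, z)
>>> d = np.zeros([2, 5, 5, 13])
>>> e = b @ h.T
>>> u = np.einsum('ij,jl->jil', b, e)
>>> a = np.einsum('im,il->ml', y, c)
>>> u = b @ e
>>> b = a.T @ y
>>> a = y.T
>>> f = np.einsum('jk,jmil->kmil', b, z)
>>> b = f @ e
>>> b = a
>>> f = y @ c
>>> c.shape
(7, 2)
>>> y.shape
(7, 7)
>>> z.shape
(2, 19, 5, 19)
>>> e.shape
(19, 7)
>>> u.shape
(19, 7)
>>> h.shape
(7, 19)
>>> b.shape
(7, 7)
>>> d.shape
(2, 5, 5, 13)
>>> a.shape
(7, 7)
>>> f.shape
(7, 2)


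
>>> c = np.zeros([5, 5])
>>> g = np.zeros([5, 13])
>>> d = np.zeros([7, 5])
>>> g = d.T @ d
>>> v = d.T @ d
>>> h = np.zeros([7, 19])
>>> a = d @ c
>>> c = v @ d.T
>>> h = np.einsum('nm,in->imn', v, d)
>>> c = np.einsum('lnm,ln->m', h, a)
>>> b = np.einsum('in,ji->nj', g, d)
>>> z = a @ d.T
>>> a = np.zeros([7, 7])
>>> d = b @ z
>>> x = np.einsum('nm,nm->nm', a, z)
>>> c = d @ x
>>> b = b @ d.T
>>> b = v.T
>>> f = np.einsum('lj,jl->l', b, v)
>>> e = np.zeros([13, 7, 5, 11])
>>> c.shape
(5, 7)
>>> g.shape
(5, 5)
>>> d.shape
(5, 7)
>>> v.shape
(5, 5)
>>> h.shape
(7, 5, 5)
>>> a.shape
(7, 7)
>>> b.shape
(5, 5)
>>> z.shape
(7, 7)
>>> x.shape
(7, 7)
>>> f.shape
(5,)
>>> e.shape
(13, 7, 5, 11)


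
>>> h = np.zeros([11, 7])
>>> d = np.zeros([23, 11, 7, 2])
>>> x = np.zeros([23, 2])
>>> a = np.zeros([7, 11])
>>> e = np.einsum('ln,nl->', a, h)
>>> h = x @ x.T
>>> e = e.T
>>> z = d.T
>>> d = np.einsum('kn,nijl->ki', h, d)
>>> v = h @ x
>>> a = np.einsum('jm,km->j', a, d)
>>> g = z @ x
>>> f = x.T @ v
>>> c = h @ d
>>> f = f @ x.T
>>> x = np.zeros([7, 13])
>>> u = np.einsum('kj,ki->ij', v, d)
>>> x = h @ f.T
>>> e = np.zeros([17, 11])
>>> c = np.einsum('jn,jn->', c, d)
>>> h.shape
(23, 23)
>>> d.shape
(23, 11)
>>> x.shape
(23, 2)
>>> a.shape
(7,)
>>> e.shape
(17, 11)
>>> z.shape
(2, 7, 11, 23)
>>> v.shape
(23, 2)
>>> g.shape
(2, 7, 11, 2)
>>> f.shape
(2, 23)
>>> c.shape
()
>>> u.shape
(11, 2)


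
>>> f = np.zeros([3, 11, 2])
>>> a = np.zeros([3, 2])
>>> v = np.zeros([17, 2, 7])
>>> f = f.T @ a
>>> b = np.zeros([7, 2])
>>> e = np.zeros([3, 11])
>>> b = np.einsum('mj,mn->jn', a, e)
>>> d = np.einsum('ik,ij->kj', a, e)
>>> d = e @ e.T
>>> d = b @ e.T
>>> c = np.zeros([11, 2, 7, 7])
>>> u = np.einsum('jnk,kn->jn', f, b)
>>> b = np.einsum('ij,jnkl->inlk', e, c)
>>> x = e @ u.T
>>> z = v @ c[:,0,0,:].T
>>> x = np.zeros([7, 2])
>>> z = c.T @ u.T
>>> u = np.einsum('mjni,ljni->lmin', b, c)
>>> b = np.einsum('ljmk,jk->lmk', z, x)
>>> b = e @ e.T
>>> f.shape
(2, 11, 2)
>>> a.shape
(3, 2)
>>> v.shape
(17, 2, 7)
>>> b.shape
(3, 3)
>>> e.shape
(3, 11)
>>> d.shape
(2, 3)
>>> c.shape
(11, 2, 7, 7)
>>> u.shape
(11, 3, 7, 7)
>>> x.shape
(7, 2)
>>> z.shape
(7, 7, 2, 2)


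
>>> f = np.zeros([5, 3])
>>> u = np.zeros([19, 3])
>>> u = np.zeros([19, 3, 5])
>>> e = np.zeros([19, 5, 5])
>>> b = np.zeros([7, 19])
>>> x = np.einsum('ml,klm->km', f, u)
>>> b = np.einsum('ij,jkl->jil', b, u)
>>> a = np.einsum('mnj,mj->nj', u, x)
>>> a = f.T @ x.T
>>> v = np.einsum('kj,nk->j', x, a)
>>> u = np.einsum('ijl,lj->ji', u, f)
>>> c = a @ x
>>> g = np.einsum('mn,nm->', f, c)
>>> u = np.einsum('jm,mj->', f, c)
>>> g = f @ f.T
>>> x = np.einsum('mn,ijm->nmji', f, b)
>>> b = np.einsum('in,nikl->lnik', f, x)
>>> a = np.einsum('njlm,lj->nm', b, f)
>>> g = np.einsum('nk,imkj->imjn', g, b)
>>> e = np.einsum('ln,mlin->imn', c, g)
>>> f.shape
(5, 3)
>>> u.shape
()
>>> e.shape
(7, 19, 5)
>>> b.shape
(19, 3, 5, 7)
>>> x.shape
(3, 5, 7, 19)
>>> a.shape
(19, 7)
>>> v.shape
(5,)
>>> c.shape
(3, 5)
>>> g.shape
(19, 3, 7, 5)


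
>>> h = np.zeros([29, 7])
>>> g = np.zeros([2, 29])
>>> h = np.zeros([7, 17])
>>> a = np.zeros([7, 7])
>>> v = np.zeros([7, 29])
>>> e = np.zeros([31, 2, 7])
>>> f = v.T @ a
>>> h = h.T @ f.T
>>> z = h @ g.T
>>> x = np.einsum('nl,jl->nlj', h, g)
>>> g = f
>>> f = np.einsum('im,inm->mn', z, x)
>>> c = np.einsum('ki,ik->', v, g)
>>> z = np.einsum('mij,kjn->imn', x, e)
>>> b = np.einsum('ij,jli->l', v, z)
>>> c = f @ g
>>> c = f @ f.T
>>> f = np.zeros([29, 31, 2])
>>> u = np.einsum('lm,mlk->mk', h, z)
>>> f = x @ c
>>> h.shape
(17, 29)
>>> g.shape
(29, 7)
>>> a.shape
(7, 7)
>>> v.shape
(7, 29)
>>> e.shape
(31, 2, 7)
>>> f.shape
(17, 29, 2)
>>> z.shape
(29, 17, 7)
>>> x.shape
(17, 29, 2)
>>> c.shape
(2, 2)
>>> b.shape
(17,)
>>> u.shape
(29, 7)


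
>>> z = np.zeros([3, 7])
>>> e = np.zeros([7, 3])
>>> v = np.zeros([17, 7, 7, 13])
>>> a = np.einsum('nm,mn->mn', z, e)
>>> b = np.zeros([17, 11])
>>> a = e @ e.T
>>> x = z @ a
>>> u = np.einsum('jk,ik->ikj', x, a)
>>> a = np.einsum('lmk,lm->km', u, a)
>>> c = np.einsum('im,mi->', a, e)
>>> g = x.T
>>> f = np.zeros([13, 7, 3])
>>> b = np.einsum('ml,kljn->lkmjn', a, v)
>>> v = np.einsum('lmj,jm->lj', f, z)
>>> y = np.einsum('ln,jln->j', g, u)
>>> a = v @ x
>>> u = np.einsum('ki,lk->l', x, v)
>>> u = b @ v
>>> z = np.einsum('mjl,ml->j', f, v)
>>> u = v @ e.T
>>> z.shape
(7,)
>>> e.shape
(7, 3)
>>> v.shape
(13, 3)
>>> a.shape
(13, 7)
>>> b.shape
(7, 17, 3, 7, 13)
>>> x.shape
(3, 7)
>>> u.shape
(13, 7)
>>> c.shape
()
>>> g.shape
(7, 3)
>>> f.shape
(13, 7, 3)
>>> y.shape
(7,)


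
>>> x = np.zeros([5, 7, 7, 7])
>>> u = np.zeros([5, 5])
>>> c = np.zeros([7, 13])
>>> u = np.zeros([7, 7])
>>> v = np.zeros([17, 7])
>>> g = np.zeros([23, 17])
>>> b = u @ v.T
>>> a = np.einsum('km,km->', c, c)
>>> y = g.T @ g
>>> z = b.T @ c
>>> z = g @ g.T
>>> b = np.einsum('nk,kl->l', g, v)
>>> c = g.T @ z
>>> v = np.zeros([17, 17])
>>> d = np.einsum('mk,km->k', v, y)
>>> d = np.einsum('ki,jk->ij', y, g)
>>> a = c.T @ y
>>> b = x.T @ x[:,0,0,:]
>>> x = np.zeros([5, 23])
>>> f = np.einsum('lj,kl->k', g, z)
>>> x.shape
(5, 23)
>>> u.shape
(7, 7)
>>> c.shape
(17, 23)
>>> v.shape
(17, 17)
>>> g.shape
(23, 17)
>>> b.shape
(7, 7, 7, 7)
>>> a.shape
(23, 17)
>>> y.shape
(17, 17)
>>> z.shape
(23, 23)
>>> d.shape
(17, 23)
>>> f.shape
(23,)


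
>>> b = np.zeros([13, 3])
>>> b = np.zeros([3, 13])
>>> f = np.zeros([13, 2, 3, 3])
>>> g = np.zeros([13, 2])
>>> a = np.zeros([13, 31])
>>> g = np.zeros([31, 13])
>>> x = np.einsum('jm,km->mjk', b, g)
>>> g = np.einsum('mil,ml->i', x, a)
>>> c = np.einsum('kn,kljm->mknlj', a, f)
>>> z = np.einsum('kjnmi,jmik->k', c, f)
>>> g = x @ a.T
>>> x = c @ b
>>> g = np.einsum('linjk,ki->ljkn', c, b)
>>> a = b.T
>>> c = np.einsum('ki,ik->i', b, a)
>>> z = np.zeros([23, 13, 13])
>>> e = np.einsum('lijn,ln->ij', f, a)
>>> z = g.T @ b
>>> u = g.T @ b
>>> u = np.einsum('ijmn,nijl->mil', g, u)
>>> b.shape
(3, 13)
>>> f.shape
(13, 2, 3, 3)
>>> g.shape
(3, 2, 3, 31)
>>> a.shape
(13, 3)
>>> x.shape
(3, 13, 31, 2, 13)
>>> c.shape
(13,)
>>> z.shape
(31, 3, 2, 13)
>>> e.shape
(2, 3)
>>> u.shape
(3, 3, 13)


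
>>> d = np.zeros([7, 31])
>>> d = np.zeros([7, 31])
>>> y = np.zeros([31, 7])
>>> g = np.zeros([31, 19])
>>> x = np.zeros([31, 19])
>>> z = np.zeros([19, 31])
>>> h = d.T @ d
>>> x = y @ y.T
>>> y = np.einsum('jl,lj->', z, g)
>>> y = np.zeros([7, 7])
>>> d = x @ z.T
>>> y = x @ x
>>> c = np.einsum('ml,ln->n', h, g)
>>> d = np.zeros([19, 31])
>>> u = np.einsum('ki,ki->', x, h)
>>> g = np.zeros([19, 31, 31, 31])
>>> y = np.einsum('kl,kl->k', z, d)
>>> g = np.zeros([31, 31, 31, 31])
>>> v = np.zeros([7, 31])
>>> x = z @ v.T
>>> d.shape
(19, 31)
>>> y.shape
(19,)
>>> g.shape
(31, 31, 31, 31)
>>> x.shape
(19, 7)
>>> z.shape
(19, 31)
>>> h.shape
(31, 31)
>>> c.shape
(19,)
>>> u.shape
()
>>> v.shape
(7, 31)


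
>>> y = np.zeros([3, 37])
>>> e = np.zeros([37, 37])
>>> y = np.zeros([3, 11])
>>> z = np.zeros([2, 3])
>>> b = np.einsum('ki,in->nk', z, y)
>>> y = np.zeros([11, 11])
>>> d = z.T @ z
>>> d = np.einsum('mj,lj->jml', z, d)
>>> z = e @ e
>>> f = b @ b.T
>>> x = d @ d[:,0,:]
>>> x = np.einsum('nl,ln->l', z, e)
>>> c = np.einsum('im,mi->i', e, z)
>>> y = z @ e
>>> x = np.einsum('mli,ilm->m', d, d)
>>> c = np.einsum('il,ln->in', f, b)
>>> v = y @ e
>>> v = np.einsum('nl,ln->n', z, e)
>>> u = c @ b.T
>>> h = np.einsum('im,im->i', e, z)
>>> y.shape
(37, 37)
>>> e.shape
(37, 37)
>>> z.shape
(37, 37)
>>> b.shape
(11, 2)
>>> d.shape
(3, 2, 3)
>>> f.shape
(11, 11)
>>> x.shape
(3,)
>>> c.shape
(11, 2)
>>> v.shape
(37,)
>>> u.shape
(11, 11)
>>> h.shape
(37,)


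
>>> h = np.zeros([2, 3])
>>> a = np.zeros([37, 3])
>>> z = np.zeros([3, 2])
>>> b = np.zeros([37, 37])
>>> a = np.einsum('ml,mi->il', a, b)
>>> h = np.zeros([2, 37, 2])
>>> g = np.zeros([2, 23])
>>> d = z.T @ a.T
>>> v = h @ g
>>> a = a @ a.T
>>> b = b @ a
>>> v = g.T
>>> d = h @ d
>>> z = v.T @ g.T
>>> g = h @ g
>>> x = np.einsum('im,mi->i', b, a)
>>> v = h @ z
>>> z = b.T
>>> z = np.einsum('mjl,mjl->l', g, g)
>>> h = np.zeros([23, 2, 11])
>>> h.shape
(23, 2, 11)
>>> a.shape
(37, 37)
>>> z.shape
(23,)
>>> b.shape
(37, 37)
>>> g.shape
(2, 37, 23)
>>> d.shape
(2, 37, 37)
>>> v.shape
(2, 37, 2)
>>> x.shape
(37,)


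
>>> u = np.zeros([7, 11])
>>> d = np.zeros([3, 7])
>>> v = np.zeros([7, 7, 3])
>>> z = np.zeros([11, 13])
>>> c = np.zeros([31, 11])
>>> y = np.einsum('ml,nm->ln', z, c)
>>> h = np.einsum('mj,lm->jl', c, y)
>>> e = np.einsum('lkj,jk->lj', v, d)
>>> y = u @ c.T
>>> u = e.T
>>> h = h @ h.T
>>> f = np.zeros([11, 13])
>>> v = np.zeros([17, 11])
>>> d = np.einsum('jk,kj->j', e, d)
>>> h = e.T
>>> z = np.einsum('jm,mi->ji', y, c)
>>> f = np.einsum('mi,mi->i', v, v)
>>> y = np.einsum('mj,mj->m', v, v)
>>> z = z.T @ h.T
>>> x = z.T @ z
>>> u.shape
(3, 7)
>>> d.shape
(7,)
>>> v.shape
(17, 11)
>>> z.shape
(11, 3)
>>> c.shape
(31, 11)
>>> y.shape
(17,)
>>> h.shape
(3, 7)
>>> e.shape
(7, 3)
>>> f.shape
(11,)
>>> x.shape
(3, 3)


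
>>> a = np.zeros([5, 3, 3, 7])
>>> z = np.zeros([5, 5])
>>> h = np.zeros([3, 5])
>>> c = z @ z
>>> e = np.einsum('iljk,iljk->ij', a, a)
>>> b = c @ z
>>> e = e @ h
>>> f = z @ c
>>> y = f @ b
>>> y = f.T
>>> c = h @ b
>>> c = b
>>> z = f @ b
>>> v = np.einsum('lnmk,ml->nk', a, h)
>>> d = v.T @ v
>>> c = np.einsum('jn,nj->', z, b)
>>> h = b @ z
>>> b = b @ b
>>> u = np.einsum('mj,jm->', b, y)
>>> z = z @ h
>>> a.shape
(5, 3, 3, 7)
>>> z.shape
(5, 5)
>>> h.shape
(5, 5)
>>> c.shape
()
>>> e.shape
(5, 5)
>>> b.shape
(5, 5)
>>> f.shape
(5, 5)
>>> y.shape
(5, 5)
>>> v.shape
(3, 7)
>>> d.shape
(7, 7)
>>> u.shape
()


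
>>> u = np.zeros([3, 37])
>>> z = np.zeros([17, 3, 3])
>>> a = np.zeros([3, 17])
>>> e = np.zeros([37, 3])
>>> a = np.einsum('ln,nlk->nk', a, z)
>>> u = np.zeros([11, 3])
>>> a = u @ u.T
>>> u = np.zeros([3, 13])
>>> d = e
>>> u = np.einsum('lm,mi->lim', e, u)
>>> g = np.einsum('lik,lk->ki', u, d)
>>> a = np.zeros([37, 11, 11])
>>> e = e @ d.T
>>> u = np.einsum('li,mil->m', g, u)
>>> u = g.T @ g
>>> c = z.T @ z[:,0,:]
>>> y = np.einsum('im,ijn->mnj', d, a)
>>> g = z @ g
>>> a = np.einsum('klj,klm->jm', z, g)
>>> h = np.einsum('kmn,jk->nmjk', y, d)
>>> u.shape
(13, 13)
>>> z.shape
(17, 3, 3)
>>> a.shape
(3, 13)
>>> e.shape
(37, 37)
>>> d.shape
(37, 3)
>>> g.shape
(17, 3, 13)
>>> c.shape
(3, 3, 3)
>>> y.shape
(3, 11, 11)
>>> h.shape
(11, 11, 37, 3)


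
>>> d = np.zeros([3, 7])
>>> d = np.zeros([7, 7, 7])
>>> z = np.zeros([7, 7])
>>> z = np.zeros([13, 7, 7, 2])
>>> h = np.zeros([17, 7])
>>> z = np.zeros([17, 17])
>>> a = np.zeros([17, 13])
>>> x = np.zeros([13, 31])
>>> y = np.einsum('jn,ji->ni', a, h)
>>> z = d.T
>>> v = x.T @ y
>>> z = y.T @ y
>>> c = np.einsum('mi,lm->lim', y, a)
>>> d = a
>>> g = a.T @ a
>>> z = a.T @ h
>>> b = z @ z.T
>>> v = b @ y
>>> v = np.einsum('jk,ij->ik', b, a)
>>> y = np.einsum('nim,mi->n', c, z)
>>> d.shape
(17, 13)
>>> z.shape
(13, 7)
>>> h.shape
(17, 7)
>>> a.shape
(17, 13)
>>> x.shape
(13, 31)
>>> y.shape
(17,)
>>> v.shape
(17, 13)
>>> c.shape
(17, 7, 13)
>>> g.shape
(13, 13)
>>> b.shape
(13, 13)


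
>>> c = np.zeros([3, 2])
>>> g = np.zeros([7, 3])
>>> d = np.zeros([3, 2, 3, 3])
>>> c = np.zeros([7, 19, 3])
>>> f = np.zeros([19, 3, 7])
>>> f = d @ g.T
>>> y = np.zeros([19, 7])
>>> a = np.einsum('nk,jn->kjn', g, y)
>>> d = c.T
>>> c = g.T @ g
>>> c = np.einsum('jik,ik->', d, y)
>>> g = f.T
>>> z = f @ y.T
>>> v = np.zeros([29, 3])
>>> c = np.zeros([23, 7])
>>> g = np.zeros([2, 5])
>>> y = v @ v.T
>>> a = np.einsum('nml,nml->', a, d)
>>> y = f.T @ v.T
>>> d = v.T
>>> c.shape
(23, 7)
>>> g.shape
(2, 5)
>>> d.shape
(3, 29)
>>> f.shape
(3, 2, 3, 7)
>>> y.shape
(7, 3, 2, 29)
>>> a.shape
()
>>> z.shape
(3, 2, 3, 19)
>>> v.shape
(29, 3)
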